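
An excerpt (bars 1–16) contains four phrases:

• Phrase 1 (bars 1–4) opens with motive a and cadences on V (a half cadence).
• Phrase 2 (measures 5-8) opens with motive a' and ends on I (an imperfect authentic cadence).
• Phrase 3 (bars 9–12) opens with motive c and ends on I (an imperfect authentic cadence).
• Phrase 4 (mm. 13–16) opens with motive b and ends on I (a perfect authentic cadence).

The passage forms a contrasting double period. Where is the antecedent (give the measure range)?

measures 1–8

In a double period the four phrases pair into a large antecedent (phrases 1–2, ending imperfect authentic cadence) and a large consequent (phrases 3–4, ending perfect authentic cadence). The antecedent spans measures 1–8.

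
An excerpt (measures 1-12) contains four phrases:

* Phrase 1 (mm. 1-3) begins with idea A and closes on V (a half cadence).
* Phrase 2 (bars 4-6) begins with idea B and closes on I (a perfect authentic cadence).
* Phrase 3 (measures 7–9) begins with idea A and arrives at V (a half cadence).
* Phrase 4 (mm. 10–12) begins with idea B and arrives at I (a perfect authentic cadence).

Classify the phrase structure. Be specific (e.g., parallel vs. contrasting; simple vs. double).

repeated period

The cadence pattern HC–PAC–HC–PAC is weak–strong twice, and phrases 3–4 restate phrases 1–2: a period heard twice, not a double period (which would end weakly at phrase 2).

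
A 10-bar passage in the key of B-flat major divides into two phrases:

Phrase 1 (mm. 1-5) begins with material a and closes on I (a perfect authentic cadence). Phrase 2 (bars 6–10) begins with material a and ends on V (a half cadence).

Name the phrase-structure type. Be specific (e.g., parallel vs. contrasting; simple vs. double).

phrase group

The second phrase closes with a half cadence, which is not stronger than the first phrase's perfect authentic cadence; without a weak→strong cadential pair there is no antecedent–consequent relationship, so this is a phrase group rather than a period.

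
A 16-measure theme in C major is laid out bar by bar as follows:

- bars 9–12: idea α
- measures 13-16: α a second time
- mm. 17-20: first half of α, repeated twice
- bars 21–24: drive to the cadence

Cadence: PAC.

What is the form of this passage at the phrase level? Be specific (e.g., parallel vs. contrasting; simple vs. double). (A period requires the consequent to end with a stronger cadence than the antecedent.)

sentence

Basic idea (mm. 9-12) + its repetition (mm. 13-16) form the presentation; fragmentation and cadence (bars 17–24) form the continuation — the 16-bar whole is a sentence.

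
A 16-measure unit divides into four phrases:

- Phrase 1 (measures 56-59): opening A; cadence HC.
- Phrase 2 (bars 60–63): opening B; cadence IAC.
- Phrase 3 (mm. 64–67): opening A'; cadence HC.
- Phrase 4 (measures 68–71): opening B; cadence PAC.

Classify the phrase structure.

Four phrases in two halves: the first half (bars 56–63) ends with an imperfect authentic cadence, the second (bars 64–71) with a perfect authentic cadence — a large antecedent–consequent pair, i.e. a double period.
Phrase 3 begins with the same material as phrase 1, making it parallel.

parallel double period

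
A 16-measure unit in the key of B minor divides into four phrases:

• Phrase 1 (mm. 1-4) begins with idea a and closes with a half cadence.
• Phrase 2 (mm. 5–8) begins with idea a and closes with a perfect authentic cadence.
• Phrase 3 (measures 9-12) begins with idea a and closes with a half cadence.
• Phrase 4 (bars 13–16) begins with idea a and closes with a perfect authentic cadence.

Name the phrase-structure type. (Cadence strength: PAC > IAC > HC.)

The cadence pattern HC–PAC–HC–PAC is weak–strong twice, and phrases 3–4 restate phrases 1–2: a period heard twice, not a double period (which would end weakly at phrase 2).

repeated period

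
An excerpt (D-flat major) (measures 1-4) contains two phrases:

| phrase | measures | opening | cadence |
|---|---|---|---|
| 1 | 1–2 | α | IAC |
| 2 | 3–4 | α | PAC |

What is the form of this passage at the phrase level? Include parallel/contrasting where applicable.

Phrase 1 ends with an imperfect authentic cadence (weaker) and phrase 2 with a perfect authentic cadence (stronger): antecedent + consequent = a period.
The two phrases open with the same material (α / α), so the period is parallel.

parallel period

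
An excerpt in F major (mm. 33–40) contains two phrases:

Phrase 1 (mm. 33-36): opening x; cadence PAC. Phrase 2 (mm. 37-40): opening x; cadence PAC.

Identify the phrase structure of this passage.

repeated phrase

Both phrases have the same opening (x) and the same cadence (perfect authentic cadence): the second is a restatement, not a consequent, so this is a repeated phrase rather than a period.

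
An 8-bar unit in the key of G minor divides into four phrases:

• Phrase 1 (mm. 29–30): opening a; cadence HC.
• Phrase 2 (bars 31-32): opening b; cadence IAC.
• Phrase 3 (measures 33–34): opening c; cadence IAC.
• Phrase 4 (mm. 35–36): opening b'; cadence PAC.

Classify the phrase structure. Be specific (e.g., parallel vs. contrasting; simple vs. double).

contrasting double period

Four phrases in two halves: the first half (mm. 29–32) ends with an imperfect authentic cadence, the second (bars 33–36) with a perfect authentic cadence — a large antecedent–consequent pair, i.e. a double period.
Phrase 3 begins with different material from phrase 1, making it contrasting.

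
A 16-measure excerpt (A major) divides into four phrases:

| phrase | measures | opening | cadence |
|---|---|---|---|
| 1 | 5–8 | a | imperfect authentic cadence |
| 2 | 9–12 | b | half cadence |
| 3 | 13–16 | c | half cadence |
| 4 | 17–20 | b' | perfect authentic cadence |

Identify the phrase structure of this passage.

Four phrases in two halves: the first half (mm. 5-12) ends with a half cadence, the second (bars 13–20) with a perfect authentic cadence — a large antecedent–consequent pair, i.e. a double period.
Phrase 3 begins with different material from phrase 1, making it contrasting.

contrasting double period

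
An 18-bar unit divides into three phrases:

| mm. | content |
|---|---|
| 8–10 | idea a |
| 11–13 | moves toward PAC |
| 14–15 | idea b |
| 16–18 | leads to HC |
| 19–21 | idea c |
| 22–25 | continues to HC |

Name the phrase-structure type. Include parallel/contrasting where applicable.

phrase group

The final phrase closes with a half cadence, which is not stronger than the preceding half cadence; the 3 phrases lack an overall antecedent–consequent design and so form a phrase group.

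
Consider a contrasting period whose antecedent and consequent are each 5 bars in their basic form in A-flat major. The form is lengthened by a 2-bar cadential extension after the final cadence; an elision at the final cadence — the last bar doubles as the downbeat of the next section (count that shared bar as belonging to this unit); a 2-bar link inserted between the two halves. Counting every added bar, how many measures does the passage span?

Basic contrasting period: 5 + 5 = 10 bars.
10 (basic form) + 2 (cadential extension) + 2 (link) = 14.
The elision shares a bar with the next section but does not change this unit's count.

14 measures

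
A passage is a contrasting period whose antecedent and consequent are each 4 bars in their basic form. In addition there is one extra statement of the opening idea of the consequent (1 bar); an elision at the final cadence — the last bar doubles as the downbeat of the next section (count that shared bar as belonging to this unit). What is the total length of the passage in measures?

9 measures

Basic contrasting period: 4 + 4 = 8 bars.
8 (basic form) + 1 (extra statement) = 9.
The elision shares a bar with the next section but does not change this unit's count.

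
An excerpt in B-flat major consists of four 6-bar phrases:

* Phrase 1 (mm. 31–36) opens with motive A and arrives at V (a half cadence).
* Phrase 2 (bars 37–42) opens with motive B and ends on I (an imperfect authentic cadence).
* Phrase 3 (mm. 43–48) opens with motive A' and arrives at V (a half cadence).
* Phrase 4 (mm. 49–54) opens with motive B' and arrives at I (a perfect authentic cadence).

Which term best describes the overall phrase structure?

parallel double period

Four phrases in two halves: the first half (mm. 31–42) ends with an imperfect authentic cadence, the second (mm. 43–54) with a perfect authentic cadence — a large antecedent–consequent pair, i.e. a double period.
Phrase 3 begins with the same material as phrase 1, making it parallel.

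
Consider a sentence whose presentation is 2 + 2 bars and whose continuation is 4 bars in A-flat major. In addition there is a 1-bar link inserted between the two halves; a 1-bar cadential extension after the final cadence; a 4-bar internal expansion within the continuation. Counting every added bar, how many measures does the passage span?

14 measures

Basic sentence: 2 + 2 + 4 = 8 bars.
8 (basic form) + 1 (link) + 1 (cadential extension) + 4 (internal expansion) = 14.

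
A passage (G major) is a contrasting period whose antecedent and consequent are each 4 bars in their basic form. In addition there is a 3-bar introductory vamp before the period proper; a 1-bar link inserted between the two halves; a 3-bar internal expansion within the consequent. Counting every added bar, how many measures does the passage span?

15 measures

Basic contrasting period: 4 + 4 = 8 bars.
8 (basic form) + 3 (introduction) + 1 (link) + 3 (internal expansion) = 15.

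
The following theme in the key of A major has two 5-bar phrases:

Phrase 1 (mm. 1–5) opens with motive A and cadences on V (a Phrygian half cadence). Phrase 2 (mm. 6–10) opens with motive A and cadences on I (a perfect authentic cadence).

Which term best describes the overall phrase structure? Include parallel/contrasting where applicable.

Phrase 1 ends with a Phrygian half cadence (weaker) and phrase 2 with a perfect authentic cadence (stronger): antecedent + consequent = a period.
The two phrases open with the same material (A / A), so the period is parallel.

parallel period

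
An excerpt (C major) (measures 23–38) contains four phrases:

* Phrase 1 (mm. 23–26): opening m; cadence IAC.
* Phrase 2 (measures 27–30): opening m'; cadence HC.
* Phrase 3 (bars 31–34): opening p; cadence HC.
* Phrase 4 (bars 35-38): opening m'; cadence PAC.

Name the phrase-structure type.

Four phrases in two halves: the first half (bars 23–30) ends with a half cadence, the second (measures 31–38) with a perfect authentic cadence — a large antecedent–consequent pair, i.e. a double period.
Phrase 3 begins with different material from phrase 1, making it contrasting.

contrasting double period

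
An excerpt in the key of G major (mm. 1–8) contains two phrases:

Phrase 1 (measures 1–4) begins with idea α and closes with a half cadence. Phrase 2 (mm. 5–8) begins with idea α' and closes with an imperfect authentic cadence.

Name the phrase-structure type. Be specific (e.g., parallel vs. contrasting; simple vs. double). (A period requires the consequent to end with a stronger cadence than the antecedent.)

Phrase 1 ends with a half cadence (weaker) and phrase 2 with an imperfect authentic cadence (stronger): antecedent + consequent = a period.
The two phrases open with the same material (α / α'), so the period is parallel.

parallel period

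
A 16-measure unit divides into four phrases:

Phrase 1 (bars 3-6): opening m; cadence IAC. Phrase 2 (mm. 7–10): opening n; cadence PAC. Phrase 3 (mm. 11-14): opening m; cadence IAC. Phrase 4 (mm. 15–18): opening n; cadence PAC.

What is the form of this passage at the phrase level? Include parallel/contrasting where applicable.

repeated period

The cadence pattern IAC–PAC–IAC–PAC is weak–strong twice, and phrases 3–4 restate phrases 1–2: a period heard twice, not a double period (which would end weakly at phrase 2).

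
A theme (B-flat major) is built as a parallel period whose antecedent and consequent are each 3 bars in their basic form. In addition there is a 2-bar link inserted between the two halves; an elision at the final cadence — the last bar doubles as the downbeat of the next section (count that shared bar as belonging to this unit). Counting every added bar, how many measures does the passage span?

Basic parallel period: 3 + 3 = 6 bars.
6 (basic form) + 2 (link) = 8.
The elision shares a bar with the next section but does not change this unit's count.

8 measures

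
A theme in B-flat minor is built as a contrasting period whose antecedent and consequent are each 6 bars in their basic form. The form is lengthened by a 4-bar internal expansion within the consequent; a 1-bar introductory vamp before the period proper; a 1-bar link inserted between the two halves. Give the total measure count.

18 measures

Basic contrasting period: 6 + 6 = 12 bars.
12 (basic form) + 4 (internal expansion) + 1 (introduction) + 1 (link) = 18.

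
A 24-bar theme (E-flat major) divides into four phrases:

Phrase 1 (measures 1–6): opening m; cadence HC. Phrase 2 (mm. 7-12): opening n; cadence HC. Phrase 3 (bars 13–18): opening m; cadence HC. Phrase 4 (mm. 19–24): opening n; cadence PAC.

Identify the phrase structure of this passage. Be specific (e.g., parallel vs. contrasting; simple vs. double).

parallel double period

Four phrases in two halves: the first half (bars 1–12) ends with a half cadence, the second (mm. 13–24) with a perfect authentic cadence — a large antecedent–consequent pair, i.e. a double period.
Phrase 3 begins with the same material as phrase 1, making it parallel.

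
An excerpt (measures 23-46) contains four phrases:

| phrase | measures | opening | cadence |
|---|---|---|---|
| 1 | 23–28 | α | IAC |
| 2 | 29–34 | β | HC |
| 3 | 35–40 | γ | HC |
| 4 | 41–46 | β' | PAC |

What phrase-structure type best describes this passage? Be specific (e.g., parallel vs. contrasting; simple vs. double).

Four phrases in two halves: the first half (measures 23-34) ends with a half cadence, the second (mm. 35–46) with a perfect authentic cadence — a large antecedent–consequent pair, i.e. a double period.
Phrase 3 begins with different material from phrase 1, making it contrasting.

contrasting double period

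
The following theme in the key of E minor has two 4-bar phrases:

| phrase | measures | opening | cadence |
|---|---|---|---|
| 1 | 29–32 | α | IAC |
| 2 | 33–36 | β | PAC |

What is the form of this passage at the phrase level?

Phrase 1 ends with an imperfect authentic cadence (weaker) and phrase 2 with a perfect authentic cadence (stronger): antecedent + consequent = a period.
The two phrases open with different material (α / β), so the period is contrasting.

contrasting period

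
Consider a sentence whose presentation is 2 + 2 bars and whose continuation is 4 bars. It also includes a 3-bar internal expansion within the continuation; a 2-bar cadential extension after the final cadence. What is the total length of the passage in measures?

13 measures

Basic sentence: 2 + 2 + 4 = 8 bars.
8 (basic form) + 3 (internal expansion) + 2 (cadential extension) = 13.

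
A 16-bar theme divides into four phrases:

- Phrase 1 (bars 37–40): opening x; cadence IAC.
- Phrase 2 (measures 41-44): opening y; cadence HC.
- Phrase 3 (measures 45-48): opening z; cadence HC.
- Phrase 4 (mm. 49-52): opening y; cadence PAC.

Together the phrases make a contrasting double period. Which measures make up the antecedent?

In a double period the first pair of phrases (ending half cadence) is the large antecedent and the second pair (ending perfect authentic cadence) is the large consequent; the antecedent is measures 37–44.

measures 37–44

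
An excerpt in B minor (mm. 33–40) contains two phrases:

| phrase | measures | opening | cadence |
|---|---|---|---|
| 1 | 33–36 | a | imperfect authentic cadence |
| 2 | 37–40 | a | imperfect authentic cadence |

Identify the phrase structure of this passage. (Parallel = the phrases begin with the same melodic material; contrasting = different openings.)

repeated phrase

Both phrases have the same opening (a) and the same cadence (imperfect authentic cadence): the second is a restatement, not a consequent, so this is a repeated phrase rather than a period.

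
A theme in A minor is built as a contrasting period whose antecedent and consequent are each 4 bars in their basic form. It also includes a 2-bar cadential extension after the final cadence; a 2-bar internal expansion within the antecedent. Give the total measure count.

Basic contrasting period: 4 + 4 = 8 bars.
8 (basic form) + 2 (cadential extension) + 2 (internal expansion) = 12.

12 measures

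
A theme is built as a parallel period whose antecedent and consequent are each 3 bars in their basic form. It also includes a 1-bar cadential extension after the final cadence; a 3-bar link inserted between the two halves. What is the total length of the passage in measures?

Basic parallel period: 3 + 3 = 6 bars.
6 (basic form) + 1 (cadential extension) + 3 (link) = 10.

10 measures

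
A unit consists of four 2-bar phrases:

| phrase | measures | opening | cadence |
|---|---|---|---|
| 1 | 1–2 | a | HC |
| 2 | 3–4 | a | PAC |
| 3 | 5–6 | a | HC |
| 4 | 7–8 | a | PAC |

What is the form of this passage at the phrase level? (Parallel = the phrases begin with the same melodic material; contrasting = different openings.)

The cadence pattern HC–PAC–HC–PAC is weak–strong twice, and phrases 3–4 restate phrases 1–2: a period heard twice, not a double period (which would end weakly at phrase 2).

repeated period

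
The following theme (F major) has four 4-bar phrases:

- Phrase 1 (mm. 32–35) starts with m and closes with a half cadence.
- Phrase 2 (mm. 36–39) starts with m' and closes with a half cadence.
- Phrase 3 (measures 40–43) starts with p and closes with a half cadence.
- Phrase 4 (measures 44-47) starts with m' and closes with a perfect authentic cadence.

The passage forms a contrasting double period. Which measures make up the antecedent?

measures 32–39

In a double period the first pair of phrases (ending half cadence) is the large antecedent and the second pair (ending perfect authentic cadence) is the large consequent; the antecedent is measures 32–39.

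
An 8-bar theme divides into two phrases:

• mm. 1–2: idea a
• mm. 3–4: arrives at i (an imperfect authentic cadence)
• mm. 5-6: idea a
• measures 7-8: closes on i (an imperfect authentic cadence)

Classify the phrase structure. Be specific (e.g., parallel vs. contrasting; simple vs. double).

Both phrases have the same opening (a) and the same cadence (imperfect authentic cadence): the second is a restatement, not a consequent, so this is a repeated phrase rather than a period.

repeated phrase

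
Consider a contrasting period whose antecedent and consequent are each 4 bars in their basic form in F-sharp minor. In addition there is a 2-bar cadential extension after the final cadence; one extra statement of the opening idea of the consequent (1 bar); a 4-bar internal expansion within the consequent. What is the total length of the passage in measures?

15 measures

Basic contrasting period: 4 + 4 = 8 bars.
8 (basic form) + 2 (cadential extension) + 1 (extra statement) + 4 (internal expansion) = 15.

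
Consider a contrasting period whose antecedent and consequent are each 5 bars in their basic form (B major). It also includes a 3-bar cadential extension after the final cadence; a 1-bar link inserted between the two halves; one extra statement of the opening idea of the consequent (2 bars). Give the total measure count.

Basic contrasting period: 5 + 5 = 10 bars.
10 (basic form) + 3 (cadential extension) + 1 (link) + 2 (extra statement) = 16.

16 measures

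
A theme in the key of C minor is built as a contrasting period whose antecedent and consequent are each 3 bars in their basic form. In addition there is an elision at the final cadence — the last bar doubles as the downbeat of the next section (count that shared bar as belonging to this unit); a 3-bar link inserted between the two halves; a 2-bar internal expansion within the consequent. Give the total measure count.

11 measures

Basic contrasting period: 3 + 3 = 6 bars.
6 (basic form) + 3 (link) + 2 (internal expansion) = 11.
The elision shares a bar with the next section but does not change this unit's count.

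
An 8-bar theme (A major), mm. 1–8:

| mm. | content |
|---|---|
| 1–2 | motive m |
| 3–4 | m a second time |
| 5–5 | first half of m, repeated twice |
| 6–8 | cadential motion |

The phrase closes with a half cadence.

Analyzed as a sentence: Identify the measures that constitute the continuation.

measures 5–8

After the presentation (mm. 1–4), the continuation covers the fragmentation through the cadence: mm. 5-8.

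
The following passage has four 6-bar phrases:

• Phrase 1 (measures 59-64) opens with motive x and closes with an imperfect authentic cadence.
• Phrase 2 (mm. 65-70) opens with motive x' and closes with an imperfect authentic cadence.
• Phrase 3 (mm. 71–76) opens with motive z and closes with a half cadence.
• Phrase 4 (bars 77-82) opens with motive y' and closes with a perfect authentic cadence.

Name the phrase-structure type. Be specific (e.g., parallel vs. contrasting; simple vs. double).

Four phrases in two halves: the first half (mm. 59-70) ends with an imperfect authentic cadence, the second (bars 71-82) with a perfect authentic cadence — a large antecedent–consequent pair, i.e. a double period.
Phrase 3 begins with different material from phrase 1, making it contrasting.

contrasting double period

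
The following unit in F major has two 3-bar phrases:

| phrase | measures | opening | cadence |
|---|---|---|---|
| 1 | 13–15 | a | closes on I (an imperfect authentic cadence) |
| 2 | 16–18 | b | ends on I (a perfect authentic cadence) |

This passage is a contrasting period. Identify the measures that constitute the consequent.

The antecedent is the phrase ending with the weaker cadence (imperfect authentic cadence, phrase 1) and the consequent the one ending more conclusively (perfect authentic cadence, phrase 2); the consequent is measures 16–18.

measures 16–18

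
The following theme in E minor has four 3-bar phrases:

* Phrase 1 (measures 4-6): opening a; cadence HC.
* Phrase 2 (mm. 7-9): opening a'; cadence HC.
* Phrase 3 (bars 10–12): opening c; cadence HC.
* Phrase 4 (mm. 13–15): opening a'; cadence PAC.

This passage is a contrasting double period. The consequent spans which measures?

In a double period the four phrases pair into a large antecedent (phrases 1–2, ending half cadence) and a large consequent (phrases 3–4, ending perfect authentic cadence). The consequent spans mm. 10–15.

measures 10–15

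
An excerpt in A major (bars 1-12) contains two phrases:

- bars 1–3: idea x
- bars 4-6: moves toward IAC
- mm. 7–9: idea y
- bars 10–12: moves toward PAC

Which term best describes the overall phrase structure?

Phrase 1 ends with an imperfect authentic cadence (weaker) and phrase 2 with a perfect authentic cadence (stronger): antecedent + consequent = a period.
The two phrases open with different material (x / y), so the period is contrasting.

contrasting period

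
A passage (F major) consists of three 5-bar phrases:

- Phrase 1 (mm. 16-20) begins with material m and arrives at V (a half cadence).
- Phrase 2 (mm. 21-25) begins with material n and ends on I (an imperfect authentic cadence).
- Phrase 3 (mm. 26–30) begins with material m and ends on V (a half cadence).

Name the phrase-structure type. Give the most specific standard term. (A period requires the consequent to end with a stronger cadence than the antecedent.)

phrase group

The final phrase closes with a half cadence, which is not stronger than the preceding imperfect authentic cadence; the 3 phrases lack an overall antecedent–consequent design and so form a phrase group.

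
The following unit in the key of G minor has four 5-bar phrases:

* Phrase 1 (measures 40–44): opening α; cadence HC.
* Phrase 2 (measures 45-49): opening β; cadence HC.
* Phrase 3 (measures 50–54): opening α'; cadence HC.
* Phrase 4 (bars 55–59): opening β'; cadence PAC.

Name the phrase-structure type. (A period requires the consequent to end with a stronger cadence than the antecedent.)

parallel double period

Four phrases in two halves: the first half (measures 40-49) ends with a half cadence, the second (bars 50–59) with a perfect authentic cadence — a large antecedent–consequent pair, i.e. a double period.
Phrase 3 begins with the same material as phrase 1, making it parallel.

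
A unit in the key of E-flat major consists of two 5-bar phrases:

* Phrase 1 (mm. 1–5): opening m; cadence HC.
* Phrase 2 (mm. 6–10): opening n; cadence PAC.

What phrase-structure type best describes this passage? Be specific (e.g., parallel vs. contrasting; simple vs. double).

Phrase 1 ends with a half cadence (weaker) and phrase 2 with a perfect authentic cadence (stronger): antecedent + consequent = a period.
The two phrases open with different material (m / n), so the period is contrasting.

contrasting period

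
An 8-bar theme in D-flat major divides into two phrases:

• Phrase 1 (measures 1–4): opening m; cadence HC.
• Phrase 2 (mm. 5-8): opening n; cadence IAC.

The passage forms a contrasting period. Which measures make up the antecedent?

measures 1–4

The phrase ending with the weaker cadence (half cadence) is the antecedent; the one ending more conclusively (imperfect authentic cadence) is the consequent. The antecedent is measures 1–4.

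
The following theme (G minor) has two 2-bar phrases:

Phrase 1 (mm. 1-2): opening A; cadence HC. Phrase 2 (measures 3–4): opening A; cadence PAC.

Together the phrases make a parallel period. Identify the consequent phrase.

The phrase ending with the weaker cadence (half cadence) is the antecedent; the one ending more conclusively (perfect authentic cadence) is the consequent. The consequent is phrase 2.

phrase 2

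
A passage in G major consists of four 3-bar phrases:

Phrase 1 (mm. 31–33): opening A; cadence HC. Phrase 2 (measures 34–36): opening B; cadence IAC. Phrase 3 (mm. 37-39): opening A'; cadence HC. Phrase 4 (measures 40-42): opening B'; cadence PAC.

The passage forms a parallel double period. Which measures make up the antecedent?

In a double period the four phrases pair into a large antecedent (phrases 1–2, ending imperfect authentic cadence) and a large consequent (phrases 3–4, ending perfect authentic cadence). The antecedent spans bars 31–36.

measures 31–36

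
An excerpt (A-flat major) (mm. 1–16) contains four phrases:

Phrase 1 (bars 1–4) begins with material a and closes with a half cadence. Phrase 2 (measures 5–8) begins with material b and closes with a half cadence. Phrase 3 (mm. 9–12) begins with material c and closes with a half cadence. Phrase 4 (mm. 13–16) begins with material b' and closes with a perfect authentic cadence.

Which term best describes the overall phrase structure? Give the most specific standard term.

Four phrases in two halves: the first half (bars 1-8) ends with a half cadence, the second (measures 9–16) with a perfect authentic cadence — a large antecedent–consequent pair, i.e. a double period.
Phrase 3 begins with different material from phrase 1, making it contrasting.

contrasting double period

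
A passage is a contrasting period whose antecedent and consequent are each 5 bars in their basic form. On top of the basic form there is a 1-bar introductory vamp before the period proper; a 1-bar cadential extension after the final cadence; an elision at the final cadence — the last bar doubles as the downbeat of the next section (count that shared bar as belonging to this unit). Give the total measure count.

Basic contrasting period: 5 + 5 = 10 bars.
10 (basic form) + 1 (introduction) + 1 (cadential extension) = 12.
The elision shares a bar with the next section but does not change this unit's count.

12 measures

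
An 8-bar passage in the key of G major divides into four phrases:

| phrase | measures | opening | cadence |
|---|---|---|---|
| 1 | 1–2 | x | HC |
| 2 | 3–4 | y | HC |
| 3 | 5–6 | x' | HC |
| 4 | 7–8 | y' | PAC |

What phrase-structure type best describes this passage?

parallel double period

Four phrases in two halves: the first half (measures 1–4) ends with a half cadence, the second (bars 5–8) with a perfect authentic cadence — a large antecedent–consequent pair, i.e. a double period.
Phrase 3 begins with the same material as phrase 1, making it parallel.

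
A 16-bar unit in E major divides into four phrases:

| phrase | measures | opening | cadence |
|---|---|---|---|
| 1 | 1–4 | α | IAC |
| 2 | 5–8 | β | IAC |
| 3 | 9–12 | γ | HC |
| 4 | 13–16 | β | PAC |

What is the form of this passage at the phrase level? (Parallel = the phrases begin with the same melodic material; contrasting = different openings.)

Four phrases in two halves: the first half (mm. 1–8) ends with an imperfect authentic cadence, the second (mm. 9-16) with a perfect authentic cadence — a large antecedent–consequent pair, i.e. a double period.
Phrase 3 begins with different material from phrase 1, making it contrasting.

contrasting double period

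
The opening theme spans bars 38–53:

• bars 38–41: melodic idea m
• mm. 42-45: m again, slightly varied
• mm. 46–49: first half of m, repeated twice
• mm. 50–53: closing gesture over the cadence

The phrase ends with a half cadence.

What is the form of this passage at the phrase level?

sentence

Basic idea (mm. 38–41) + its repetition (mm. 42-45) form the presentation; fragmentation and cadence (measures 46–53) form the continuation — the 16-bar whole is a sentence.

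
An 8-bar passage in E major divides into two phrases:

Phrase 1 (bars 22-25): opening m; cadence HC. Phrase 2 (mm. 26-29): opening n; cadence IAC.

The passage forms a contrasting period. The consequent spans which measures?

The antecedent is the phrase ending with the weaker cadence (half cadence, phrase 1) and the consequent the one ending more conclusively (imperfect authentic cadence, phrase 2); the consequent is bars 26-29.

measures 26–29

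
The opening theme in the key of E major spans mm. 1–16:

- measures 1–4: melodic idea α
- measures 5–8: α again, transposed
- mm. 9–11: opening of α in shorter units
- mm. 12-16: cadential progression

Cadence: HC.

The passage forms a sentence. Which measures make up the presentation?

The presentation of a sentence is the basic idea (bars 1–4) plus its repetition (bars 5–8); the presentation is therefore bars 1–8.

measures 1–8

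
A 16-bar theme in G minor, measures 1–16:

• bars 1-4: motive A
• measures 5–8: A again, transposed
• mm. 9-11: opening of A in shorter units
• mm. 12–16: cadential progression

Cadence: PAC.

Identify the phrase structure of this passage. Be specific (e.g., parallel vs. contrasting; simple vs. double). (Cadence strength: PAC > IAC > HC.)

Basic idea (mm. 1–4) + its repetition (measures 5–8) form the presentation; fragmentation and cadence (mm. 9–16) form the continuation — the 16-bar whole is a sentence.

sentence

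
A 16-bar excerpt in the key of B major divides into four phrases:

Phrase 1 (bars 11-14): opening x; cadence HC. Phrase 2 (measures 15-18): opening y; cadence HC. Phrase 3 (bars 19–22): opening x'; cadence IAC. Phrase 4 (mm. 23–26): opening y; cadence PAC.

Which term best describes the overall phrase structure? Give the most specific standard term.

parallel double period

Four phrases in two halves: the first half (bars 11–18) ends with a half cadence, the second (measures 19–26) with a perfect authentic cadence — a large antecedent–consequent pair, i.e. a double period.
Phrase 3 begins with the same material as phrase 1, making it parallel.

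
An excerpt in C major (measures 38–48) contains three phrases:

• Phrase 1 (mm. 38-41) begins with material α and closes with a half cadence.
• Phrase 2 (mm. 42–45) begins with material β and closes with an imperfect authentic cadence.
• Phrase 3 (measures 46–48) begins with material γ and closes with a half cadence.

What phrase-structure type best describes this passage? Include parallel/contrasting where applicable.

phrase group

The final phrase closes with a half cadence, which is not stronger than the preceding imperfect authentic cadence; the 3 phrases lack an overall antecedent–consequent design and so form a phrase group.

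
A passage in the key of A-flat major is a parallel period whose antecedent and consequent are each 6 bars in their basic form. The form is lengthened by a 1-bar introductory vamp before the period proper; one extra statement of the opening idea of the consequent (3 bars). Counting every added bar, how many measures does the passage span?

16 measures

Basic parallel period: 6 + 6 = 12 bars.
12 (basic form) + 1 (introduction) + 3 (extra statement) = 16.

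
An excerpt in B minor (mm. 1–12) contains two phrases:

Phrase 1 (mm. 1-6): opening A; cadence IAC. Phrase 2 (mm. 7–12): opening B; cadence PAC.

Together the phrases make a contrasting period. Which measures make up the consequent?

The phrase ending with the weaker cadence (imperfect authentic cadence) is the antecedent; the one ending more conclusively (perfect authentic cadence) is the consequent. The consequent is measures 7–12.

measures 7–12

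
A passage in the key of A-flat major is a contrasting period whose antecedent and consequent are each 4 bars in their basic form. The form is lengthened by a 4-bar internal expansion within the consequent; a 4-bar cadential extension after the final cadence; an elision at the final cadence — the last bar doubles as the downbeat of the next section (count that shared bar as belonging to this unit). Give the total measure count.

16 measures

Basic contrasting period: 4 + 4 = 8 bars.
8 (basic form) + 4 (internal expansion) + 4 (cadential extension) = 16.
The elision shares a bar with the next section but does not change this unit's count.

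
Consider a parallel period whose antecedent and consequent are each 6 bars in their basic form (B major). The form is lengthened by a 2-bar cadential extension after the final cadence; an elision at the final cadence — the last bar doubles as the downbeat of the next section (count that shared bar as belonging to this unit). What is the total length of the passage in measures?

Basic parallel period: 6 + 6 = 12 bars.
12 (basic form) + 2 (cadential extension) = 14.
The elision shares a bar with the next section but does not change this unit's count.

14 measures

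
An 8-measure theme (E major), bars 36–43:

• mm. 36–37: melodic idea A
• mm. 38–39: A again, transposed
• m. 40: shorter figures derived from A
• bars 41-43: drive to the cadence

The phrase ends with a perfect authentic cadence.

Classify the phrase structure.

sentence

Basic idea (mm. 36–37) + its repetition (bars 38–39) form the presentation; fragmentation and cadence (bars 40-43) form the continuation — the 8-bar whole is a sentence.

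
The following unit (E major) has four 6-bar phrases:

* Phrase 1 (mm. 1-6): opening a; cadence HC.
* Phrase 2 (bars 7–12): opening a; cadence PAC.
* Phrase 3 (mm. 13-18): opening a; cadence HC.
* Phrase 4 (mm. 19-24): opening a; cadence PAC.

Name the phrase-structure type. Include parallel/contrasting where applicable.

repeated period

The cadence pattern HC–PAC–HC–PAC is weak–strong twice, and phrases 3–4 restate phrases 1–2: a period heard twice, not a double period (which would end weakly at phrase 2).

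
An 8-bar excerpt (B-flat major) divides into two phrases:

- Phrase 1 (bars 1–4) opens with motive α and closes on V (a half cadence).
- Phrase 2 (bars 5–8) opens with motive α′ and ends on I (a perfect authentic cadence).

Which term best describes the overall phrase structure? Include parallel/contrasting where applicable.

Phrase 1 ends with a half cadence (weaker) and phrase 2 with a perfect authentic cadence (stronger): antecedent + consequent = a period.
The two phrases open with the same material (α / α′), so the period is parallel.

parallel period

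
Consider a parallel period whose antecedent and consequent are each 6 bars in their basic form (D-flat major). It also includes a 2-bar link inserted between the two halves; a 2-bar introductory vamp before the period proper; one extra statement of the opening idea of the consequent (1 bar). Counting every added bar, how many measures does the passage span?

Basic parallel period: 6 + 6 = 12 bars.
12 (basic form) + 2 (link) + 2 (introduction) + 1 (extra statement) = 17.

17 measures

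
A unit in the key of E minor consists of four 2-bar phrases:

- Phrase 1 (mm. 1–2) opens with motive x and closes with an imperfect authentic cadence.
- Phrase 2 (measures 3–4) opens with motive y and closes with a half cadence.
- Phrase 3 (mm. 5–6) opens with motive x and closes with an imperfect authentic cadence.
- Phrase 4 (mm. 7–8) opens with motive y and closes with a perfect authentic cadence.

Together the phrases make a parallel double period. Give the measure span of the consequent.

In a double period the first pair of phrases (ending half cadence) is the large antecedent and the second pair (ending perfect authentic cadence) is the large consequent; the consequent is measures 5–8.

measures 5–8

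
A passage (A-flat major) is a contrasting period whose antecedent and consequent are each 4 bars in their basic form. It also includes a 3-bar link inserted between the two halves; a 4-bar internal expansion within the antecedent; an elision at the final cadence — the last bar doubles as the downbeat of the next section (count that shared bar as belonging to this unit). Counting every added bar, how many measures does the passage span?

15 measures

Basic contrasting period: 4 + 4 = 8 bars.
8 (basic form) + 3 (link) + 4 (internal expansion) = 15.
The elision shares a bar with the next section but does not change this unit's count.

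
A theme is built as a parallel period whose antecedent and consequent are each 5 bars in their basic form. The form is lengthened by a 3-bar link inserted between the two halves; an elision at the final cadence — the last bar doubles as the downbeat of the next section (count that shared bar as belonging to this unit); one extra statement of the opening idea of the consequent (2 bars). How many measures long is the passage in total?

15 measures

Basic parallel period: 5 + 5 = 10 bars.
10 (basic form) + 3 (link) + 2 (extra statement) = 15.
The elision shares a bar with the next section but does not change this unit's count.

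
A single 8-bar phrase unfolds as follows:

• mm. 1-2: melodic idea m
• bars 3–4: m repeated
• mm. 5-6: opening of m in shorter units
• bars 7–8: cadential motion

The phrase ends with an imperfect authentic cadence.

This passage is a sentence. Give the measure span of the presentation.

The presentation of a sentence is the basic idea (bars 1–2) plus its repetition (bars 3–4); the presentation is therefore measures 1–4.

measures 1–4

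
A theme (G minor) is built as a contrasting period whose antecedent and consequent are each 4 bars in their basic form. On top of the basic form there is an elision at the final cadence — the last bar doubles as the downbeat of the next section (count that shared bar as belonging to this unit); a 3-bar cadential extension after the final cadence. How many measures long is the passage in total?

Basic contrasting period: 4 + 4 = 8 bars.
8 (basic form) + 3 (cadential extension) = 11.
The elision shares a bar with the next section but does not change this unit's count.

11 measures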